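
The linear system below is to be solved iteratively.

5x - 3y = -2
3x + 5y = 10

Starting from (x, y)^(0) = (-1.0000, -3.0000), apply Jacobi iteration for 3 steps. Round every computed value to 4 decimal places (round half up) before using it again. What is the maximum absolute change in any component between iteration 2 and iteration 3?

Iteration 1:
  x = (-2 - (-3)·-3.0000) / (5) = -2.2000
  y = (10 - (3)·-1.0000) / (5) = 2.6000
Iteration 2:
  x = (-2 - (-3)·2.6000) / (5) = 1.1600
  y = (10 - (3)·-2.2000) / (5) = 3.3200
Iteration 3:
  x = (-2 - (-3)·3.3200) / (5) = 1.5920
  y = (10 - (3)·1.1600) / (5) = 1.3040
Change: (0.4320, -2.0160) → max |·| = 2.0160

2.0160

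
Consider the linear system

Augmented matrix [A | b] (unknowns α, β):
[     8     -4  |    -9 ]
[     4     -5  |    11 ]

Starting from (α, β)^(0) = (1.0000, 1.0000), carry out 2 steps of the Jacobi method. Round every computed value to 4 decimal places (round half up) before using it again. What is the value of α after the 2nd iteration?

-1.8250

Iteration 1:
  α = (-9 - (-4)·1.0000) / (8) = -0.6250
  β = (11 - (4)·1.0000) / (-5) = -1.4000
Iteration 2:
  α = (-9 - (-4)·-1.4000) / (8) = -1.8250
  β = (11 - (4)·-0.6250) / (-5) = -2.7000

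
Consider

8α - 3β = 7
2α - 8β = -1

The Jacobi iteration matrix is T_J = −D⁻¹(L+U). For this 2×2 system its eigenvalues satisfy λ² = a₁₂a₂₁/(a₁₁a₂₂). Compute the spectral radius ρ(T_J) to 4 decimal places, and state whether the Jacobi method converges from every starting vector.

0.3062

a₁₂a₂₁/(a₁₁a₂₂) = (-3)·(2) / ((8)·(-8)) = 0.093750
ρ = √|0.093750| = √0.093750 = 0.3062
ρ < 1, so Jacobi converges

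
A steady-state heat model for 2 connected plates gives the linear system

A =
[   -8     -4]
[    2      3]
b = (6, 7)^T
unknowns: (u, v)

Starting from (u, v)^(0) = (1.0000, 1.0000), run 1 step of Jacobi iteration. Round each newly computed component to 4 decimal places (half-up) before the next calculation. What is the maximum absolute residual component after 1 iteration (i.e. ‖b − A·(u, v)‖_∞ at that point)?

4.4999

Iteration 1:
  u = (6 - (-4)·1.0000) / (-8) = -1.2500
  v = (7 - (2)·1.0000) / (3) = 1.6667
Residual b − A·x = (2.6668, 4.4999); ∞-norm = 4.4999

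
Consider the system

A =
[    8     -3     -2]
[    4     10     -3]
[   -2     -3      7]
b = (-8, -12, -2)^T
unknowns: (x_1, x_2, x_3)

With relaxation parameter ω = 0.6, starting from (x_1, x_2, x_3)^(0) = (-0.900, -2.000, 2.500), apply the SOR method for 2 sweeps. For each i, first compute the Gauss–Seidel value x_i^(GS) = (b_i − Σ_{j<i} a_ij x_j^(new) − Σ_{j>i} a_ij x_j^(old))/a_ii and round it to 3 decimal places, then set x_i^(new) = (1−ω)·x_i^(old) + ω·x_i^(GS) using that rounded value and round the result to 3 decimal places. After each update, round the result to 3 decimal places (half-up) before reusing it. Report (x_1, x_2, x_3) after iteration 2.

Iteration 1:
  x_1: GS value = (-8 - (-3)·-2.000 - (-2)·2.500) / (8) = -1.125;  x_1 ← (1−ω)·-0.900 + ω·-1.125 = -1.035
  x_2: GS value = (-12 - (4)·-1.035 - (-3)·2.500) / (10) = -0.036;  x_2 ← (1−ω)·-2.000 + ω·-0.036 = -0.822
  x_3: GS value = (-2 - (-2)·-1.035 - (-3)·-0.822) / (7) = -0.934;  x_3 ← (1−ω)·2.500 + ω·-0.934 = 0.440
Iteration 2:
  x_1: GS value = (-8 - (-3)·-0.822 - (-2)·0.440) / (8) = -1.198;  x_1 ← (1−ω)·-1.035 + ω·-1.198 = -1.133
  x_2: GS value = (-12 - (4)·-1.133 - (-3)·0.440) / (10) = -0.615;  x_2 ← (1−ω)·-0.822 + ω·-0.615 = -0.698
  x_3: GS value = (-2 - (-2)·-1.133 - (-3)·-0.698) / (7) = -0.909;  x_3 ← (1−ω)·0.440 + ω·-0.909 = -0.369

(-1.133, -0.698, -0.369)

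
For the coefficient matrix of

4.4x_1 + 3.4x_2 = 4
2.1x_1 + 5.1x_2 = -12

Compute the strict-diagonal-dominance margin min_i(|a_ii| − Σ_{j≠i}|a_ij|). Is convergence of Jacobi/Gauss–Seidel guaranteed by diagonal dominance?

1

row 1: |4.4| − (3.4) = 1
row 2: |5.1| − (2.1) = 3
minimum over rows = 1 → strictly diagonally dominant (convergence guaranteed)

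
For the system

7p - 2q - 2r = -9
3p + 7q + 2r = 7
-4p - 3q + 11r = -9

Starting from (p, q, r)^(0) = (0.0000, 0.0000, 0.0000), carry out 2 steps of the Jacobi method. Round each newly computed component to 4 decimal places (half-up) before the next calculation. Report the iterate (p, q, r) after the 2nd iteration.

(-1.2338, 1.7848, -1.0130)

Iteration 1:
  p = (-9 - (-2)·0.0000 - (-2)·0.0000) / (7) = -1.2857
  q = (7 - (3)·0.0000 - (2)·0.0000) / (7) = 1.0000
  r = (-9 - (-4)·0.0000 - (-3)·0.0000) / (11) = -0.8182
Iteration 2:
  p = (-9 - (-2)·1.0000 - (-2)·-0.8182) / (7) = -1.2338
  q = (7 - (3)·-1.2857 - (2)·-0.8182) / (7) = 1.7848
  r = (-9 - (-4)·-1.2857 - (-3)·1.0000) / (11) = -1.0130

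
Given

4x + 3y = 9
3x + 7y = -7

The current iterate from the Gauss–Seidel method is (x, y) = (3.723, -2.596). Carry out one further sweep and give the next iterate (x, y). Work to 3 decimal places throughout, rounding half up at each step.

(4.197, -2.799)

One sweep:
  x = (9 - (3)·-2.596) / (4) = 4.197
  y = (-7 - (3)·4.197) / (7) = -2.799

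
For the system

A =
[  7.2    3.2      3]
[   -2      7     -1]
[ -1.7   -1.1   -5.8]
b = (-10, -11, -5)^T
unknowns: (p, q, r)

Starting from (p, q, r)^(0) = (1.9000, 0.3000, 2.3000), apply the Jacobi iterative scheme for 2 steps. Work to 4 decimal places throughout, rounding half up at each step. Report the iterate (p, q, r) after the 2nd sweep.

(-1.1812, -2.2447, 1.7219)

Iteration 1:
  p = (-10 - (3.2)·0.3000 - (3)·2.3000) / (7.2) = -2.4806
  q = (-11 - (-2)·1.9000 - (-1)·2.3000) / (7) = -0.7000
  r = (-5 - (-1.7)·1.9000 - (-1.1)·0.3000) / (-5.8) = 0.2483
Iteration 2:
  p = (-10 - (3.2)·-0.7000 - (3)·0.2483) / (7.2) = -1.1812
  q = (-11 - (-2)·-2.4806 - (-1)·0.2483) / (7) = -2.2447
  r = (-5 - (-1.7)·-2.4806 - (-1.1)·-0.7000) / (-5.8) = 1.7219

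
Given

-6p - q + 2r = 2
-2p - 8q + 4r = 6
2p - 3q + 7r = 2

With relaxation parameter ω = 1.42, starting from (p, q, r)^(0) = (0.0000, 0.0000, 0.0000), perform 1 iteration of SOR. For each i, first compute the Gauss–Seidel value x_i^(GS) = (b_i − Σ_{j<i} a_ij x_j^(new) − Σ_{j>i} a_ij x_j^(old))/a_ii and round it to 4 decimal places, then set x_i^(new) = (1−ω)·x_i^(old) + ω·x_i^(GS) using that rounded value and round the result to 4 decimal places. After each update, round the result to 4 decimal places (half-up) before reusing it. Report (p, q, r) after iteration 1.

(-0.4733, -0.8970, 0.0518)

Iteration 1:
  p: GS value = (2 - (-1)·0.0000 - (2)·0.0000) / (-6) = -0.3333;  p ← (1−ω)·0.0000 + ω·-0.3333 = -0.4733
  q: GS value = (6 - (-2)·-0.4733 - (4)·0.0000) / (-8) = -0.6317;  q ← (1−ω)·0.0000 + ω·-0.6317 = -0.8970
  r: GS value = (2 - (2)·-0.4733 - (-3)·-0.8970) / (7) = 0.0365;  r ← (1−ω)·0.0000 + ω·0.0365 = 0.0518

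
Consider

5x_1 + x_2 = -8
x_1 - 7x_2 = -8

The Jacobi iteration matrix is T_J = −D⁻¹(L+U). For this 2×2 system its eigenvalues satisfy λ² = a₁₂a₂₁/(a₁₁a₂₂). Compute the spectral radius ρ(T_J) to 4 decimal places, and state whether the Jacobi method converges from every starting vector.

a₁₂a₂₁/(a₁₁a₂₂) = (1)·(1) / ((5)·(-7)) = -0.028571
ρ = √|-0.028571| = √0.028571 = 0.1690
ρ < 1, so Jacobi converges

0.1690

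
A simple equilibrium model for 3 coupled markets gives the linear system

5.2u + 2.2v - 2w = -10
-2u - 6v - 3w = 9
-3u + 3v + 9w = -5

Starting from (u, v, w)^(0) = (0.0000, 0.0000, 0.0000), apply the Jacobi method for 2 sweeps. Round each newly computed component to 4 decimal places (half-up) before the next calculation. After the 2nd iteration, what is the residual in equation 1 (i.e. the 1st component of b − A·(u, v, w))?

Iteration 1:
  u = (-10 - (2.2)·0.0000 - (-2)·0.0000) / (5.2) = -1.9231
  v = (9 - (-2)·0.0000 - (-3)·0.0000) / (-6) = -1.5000
  w = (-5 - (-3)·0.0000 - (3)·0.0000) / (9) = -0.5556
Iteration 2:
  u = (-10 - (2.2)·-1.5000 - (-2)·-0.5556) / (5.2) = -1.5022
  v = (9 - (-2)·-1.9231 - (-3)·-0.5556) / (-6) = -0.5812
  w = (-5 - (-3)·-1.9231 - (3)·-1.5000) / (9) = -0.6966
Residual b − A·x = (-2.3031, 0.4186, -1.4936)

-2.3031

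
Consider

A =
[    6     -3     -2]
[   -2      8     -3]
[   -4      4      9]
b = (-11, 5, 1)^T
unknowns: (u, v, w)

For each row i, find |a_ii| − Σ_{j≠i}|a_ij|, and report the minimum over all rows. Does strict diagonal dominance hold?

row 1: |6| − (3+2) = 1
row 2: |8| − (2+3) = 3
row 3: |9| − (4+4) = 1
minimum over rows = 1 → strictly diagonally dominant (convergence guaranteed)

1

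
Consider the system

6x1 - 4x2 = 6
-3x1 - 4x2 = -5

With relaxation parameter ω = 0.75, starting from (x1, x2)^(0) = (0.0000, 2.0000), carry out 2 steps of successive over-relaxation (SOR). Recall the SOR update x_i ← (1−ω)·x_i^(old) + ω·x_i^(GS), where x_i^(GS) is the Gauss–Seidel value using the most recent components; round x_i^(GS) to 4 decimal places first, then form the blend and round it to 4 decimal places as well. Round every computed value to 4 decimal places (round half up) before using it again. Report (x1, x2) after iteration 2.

Iteration 1:
  x1: GS value = (6 - (-4)·2.0000) / (6) = 2.3333;  x1 ← (1−ω)·0.0000 + ω·2.3333 = 1.7500
  x2: GS value = (-5 - (-3)·1.7500) / (-4) = -0.0625;  x2 ← (1−ω)·2.0000 + ω·-0.0625 = 0.4531
Iteration 2:
  x1: GS value = (6 - (-4)·0.4531) / (6) = 1.3021;  x1 ← (1−ω)·1.7500 + ω·1.3021 = 1.4141
  x2: GS value = (-5 - (-3)·1.4141) / (-4) = 0.1894;  x2 ← (1−ω)·0.4531 + ω·0.1894 = 0.2553

(1.4141, 0.2553)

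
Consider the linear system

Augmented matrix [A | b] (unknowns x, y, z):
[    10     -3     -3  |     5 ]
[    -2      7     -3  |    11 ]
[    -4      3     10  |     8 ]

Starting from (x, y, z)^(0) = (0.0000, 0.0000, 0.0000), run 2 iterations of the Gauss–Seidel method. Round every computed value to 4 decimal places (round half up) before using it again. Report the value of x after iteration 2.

Iteration 1:
  x = (5 - (-3)·0.0000 - (-3)·0.0000) / (10) = 0.5000
  y = (11 - (-2)·0.5000 - (-3)·0.0000) / (7) = 1.7143
  z = (8 - (-4)·0.5000 - (3)·1.7143) / (10) = 0.4857
Iteration 2:
  x = (5 - (-3)·1.7143 - (-3)·0.4857) / (10) = 1.1600
  y = (11 - (-2)·1.1600 - (-3)·0.4857) / (7) = 2.1110
  z = (8 - (-4)·1.1600 - (3)·2.1110) / (10) = 0.6307

1.1600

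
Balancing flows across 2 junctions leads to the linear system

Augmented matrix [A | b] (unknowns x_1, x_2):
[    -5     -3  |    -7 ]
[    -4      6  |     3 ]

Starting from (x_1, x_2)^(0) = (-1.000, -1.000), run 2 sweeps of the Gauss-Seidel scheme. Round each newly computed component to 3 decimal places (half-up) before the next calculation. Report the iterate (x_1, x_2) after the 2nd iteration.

(0.300, 0.700)

Iteration 1:
  x_1 = (-7 - (-3)·-1.000) / (-5) = 2.000
  x_2 = (3 - (-4)·2.000) / (6) = 1.833
Iteration 2:
  x_1 = (-7 - (-3)·1.833) / (-5) = 0.300
  x_2 = (3 - (-4)·0.300) / (6) = 0.700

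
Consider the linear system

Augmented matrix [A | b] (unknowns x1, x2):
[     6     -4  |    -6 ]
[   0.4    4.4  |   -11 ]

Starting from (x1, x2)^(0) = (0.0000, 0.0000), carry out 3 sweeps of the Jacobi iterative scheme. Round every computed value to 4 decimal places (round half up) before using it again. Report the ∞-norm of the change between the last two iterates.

Iteration 1:
  x1 = (-6 - (-4)·0.0000) / (6) = -1.0000
  x2 = (-11 - (0.4)·0.0000) / (4.4) = -2.5000
Iteration 2:
  x1 = (-6 - (-4)·-2.5000) / (6) = -2.6667
  x2 = (-11 - (0.4)·-1.0000) / (4.4) = -2.4091
Iteration 3:
  x1 = (-6 - (-4)·-2.4091) / (6) = -2.6061
  x2 = (-11 - (0.4)·-2.6667) / (4.4) = -2.2576
Change: (0.0606, 0.1515) → max |·| = 0.1515

0.1515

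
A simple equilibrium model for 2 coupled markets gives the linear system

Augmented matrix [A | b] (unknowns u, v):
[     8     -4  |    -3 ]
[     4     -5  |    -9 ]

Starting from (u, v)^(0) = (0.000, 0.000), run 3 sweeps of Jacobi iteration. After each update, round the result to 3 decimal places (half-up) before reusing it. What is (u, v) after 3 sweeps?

Iteration 1:
  u = (-3 - (-4)·0.000) / (8) = -0.375
  v = (-9 - (4)·0.000) / (-5) = 1.800
Iteration 2:
  u = (-3 - (-4)·1.800) / (8) = 0.525
  v = (-9 - (4)·-0.375) / (-5) = 1.500
Iteration 3:
  u = (-3 - (-4)·1.500) / (8) = 0.375
  v = (-9 - (4)·0.525) / (-5) = 2.220

(0.375, 2.220)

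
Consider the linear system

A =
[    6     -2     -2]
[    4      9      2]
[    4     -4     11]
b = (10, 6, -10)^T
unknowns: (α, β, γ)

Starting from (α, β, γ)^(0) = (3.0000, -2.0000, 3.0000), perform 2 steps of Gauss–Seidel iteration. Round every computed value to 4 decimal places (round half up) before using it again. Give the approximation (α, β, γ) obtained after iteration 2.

Iteration 1:
  α = (10 - (-2)·-2.0000 - (-2)·3.0000) / (6) = 2.0000
  β = (6 - (4)·2.0000 - (2)·3.0000) / (9) = -0.8889
  γ = (-10 - (4)·2.0000 - (-4)·-0.8889) / (11) = -1.9596
Iteration 2:
  α = (10 - (-2)·-0.8889 - (-2)·-1.9596) / (6) = 0.7172
  β = (6 - (4)·0.7172 - (2)·-1.9596) / (9) = 0.7834
  γ = (-10 - (4)·0.7172 - (-4)·0.7834) / (11) = -0.8850

(0.7172, 0.7834, -0.8850)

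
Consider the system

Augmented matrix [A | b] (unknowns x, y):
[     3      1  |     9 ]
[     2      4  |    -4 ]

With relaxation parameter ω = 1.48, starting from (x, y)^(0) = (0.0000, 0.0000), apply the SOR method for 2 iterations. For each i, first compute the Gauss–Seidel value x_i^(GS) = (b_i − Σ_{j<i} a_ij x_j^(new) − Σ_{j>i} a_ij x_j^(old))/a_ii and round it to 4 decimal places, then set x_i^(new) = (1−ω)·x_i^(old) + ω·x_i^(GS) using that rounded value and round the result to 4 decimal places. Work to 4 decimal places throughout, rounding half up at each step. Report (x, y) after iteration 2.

Iteration 1:
  x: GS value = (9 - (1)·0.0000) / (3) = 3.0000;  x ← (1−ω)·0.0000 + ω·3.0000 = 4.4400
  y: GS value = (-4 - (2)·4.4400) / (4) = -3.2200;  y ← (1−ω)·0.0000 + ω·-3.2200 = -4.7656
Iteration 2:
  x: GS value = (9 - (1)·-4.7656) / (3) = 4.5885;  x ← (1−ω)·4.4400 + ω·4.5885 = 4.6598
  y: GS value = (-4 - (2)·4.6598) / (4) = -3.3299;  y ← (1−ω)·-4.7656 + ω·-3.3299 = -2.6408

(4.6598, -2.6408)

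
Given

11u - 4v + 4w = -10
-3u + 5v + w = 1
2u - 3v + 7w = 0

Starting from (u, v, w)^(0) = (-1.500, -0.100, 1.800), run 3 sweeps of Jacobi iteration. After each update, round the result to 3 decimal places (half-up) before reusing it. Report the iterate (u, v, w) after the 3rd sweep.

Iteration 1:
  u = (-10 - (-4)·-0.100 - (4)·1.800) / (11) = -1.600
  v = (1 - (-3)·-1.500 - (1)·1.800) / (5) = -1.060
  w = (0 - (2)·-1.500 - (-3)·-0.100) / (7) = 0.386
Iteration 2:
  u = (-10 - (-4)·-1.060 - (4)·0.386) / (11) = -1.435
  v = (1 - (-3)·-1.600 - (1)·0.386) / (5) = -0.837
  w = (0 - (2)·-1.600 - (-3)·-1.060) / (7) = 0.003
Iteration 3:
  u = (-10 - (-4)·-0.837 - (4)·0.003) / (11) = -1.215
  v = (1 - (-3)·-1.435 - (1)·0.003) / (5) = -0.662
  w = (0 - (2)·-1.435 - (-3)·-0.837) / (7) = 0.051

(-1.215, -0.662, 0.051)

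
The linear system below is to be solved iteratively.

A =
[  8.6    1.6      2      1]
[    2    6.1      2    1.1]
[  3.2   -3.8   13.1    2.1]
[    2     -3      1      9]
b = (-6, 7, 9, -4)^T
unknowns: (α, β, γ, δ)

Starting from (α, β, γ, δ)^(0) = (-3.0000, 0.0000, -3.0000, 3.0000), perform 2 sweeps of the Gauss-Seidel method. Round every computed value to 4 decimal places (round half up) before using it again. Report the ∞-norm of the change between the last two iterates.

0.8620

Iteration 1:
  α = (-6 - (1.6)·0.0000 - (2)·-3.0000 - (1)·3.0000) / (8.6) = -0.3488
  β = (7 - (2)·-0.3488 - (2)·-3.0000 - (1.1)·3.0000) / (6.1) = 1.7045
  γ = (9 - (3.2)·-0.3488 - (-3.8)·1.7045 - (2.1)·3.0000) / (13.1) = 0.7857
  δ = (-4 - (2)·-0.3488 - (-3)·1.7045 - (1)·0.7857) / (9) = 0.1139
Iteration 2:
  α = (-6 - (1.6)·1.7045 - (2)·0.7857 - (1)·0.1139) / (8.6) = -1.2108
  β = (7 - (2)·-1.2108 - (2)·0.7857 - (1.1)·0.1139) / (6.1) = 1.2664
  γ = (9 - (3.2)·-1.2108 - (-3.8)·1.2664 - (2.1)·0.1139) / (13.1) = 1.3319
  δ = (-4 - (2)·-1.2108 - (-3)·1.2664 - (1)·1.3319) / (9) = 0.0988
Change: (-0.8620, -0.4381, 0.5462, -0.0151) → max |·| = 0.8620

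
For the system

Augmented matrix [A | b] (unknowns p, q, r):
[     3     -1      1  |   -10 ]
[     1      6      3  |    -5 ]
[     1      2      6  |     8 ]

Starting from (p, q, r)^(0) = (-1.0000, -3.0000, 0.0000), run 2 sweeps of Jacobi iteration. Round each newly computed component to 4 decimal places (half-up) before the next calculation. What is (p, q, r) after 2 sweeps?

(-4.3889, -1.3611, 2.2778)

Iteration 1:
  p = (-10 - (-1)·-3.0000 - (1)·0.0000) / (3) = -4.3333
  q = (-5 - (1)·-1.0000 - (3)·0.0000) / (6) = -0.6667
  r = (8 - (1)·-1.0000 - (2)·-3.0000) / (6) = 2.5000
Iteration 2:
  p = (-10 - (-1)·-0.6667 - (1)·2.5000) / (3) = -4.3889
  q = (-5 - (1)·-4.3333 - (3)·2.5000) / (6) = -1.3611
  r = (8 - (1)·-4.3333 - (2)·-0.6667) / (6) = 2.2778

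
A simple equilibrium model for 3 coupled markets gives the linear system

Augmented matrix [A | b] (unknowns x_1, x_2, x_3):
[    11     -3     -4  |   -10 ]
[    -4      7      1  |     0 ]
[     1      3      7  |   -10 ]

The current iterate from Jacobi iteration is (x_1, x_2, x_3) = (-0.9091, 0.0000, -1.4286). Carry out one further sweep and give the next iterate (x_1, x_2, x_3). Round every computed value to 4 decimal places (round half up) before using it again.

One sweep:
  x_1 = (-10 - (-3)·0.0000 - (-4)·-1.4286) / (11) = -1.4286
  x_2 = (0 - (-4)·-0.9091 - (1)·-1.4286) / (7) = -0.3154
  x_3 = (-10 - (1)·-0.9091 - (3)·0.0000) / (7) = -1.2987

(-1.4286, -0.3154, -1.2987)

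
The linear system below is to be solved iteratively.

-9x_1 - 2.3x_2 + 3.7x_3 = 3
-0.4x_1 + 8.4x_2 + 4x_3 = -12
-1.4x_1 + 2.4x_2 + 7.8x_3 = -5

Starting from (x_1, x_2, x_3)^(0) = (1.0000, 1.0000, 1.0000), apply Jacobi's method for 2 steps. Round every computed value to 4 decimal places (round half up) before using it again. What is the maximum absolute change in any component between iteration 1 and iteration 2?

0.7863

Iteration 1:
  x_1 = (3 - (-2.3)·1.0000 - (3.7)·1.0000) / (-9) = -0.1778
  x_2 = (-12 - (-0.4)·1.0000 - (4)·1.0000) / (8.4) = -1.8571
  x_3 = (-5 - (-1.4)·1.0000 - (2.4)·1.0000) / (7.8) = -0.7692
Iteration 2:
  x_1 = (3 - (-2.3)·-1.8571 - (3.7)·-0.7692) / (-9) = -0.1750
  x_2 = (-12 - (-0.4)·-0.1778 - (4)·-0.7692) / (8.4) = -1.0708
  x_3 = (-5 - (-1.4)·-0.1778 - (2.4)·-1.8571) / (7.8) = -0.1015
Change: (0.0028, 0.7863, 0.6677) → max |·| = 0.7863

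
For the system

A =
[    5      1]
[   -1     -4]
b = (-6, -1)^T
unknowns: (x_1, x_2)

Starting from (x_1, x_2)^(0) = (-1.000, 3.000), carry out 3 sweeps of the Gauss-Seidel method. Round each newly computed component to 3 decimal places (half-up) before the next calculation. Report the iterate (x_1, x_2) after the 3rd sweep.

(-1.317, 0.579)

Iteration 1:
  x_1 = (-6 - (1)·3.000) / (5) = -1.800
  x_2 = (-1 - (-1)·-1.800) / (-4) = 0.700
Iteration 2:
  x_1 = (-6 - (1)·0.700) / (5) = -1.340
  x_2 = (-1 - (-1)·-1.340) / (-4) = 0.585
Iteration 3:
  x_1 = (-6 - (1)·0.585) / (5) = -1.317
  x_2 = (-1 - (-1)·-1.317) / (-4) = 0.579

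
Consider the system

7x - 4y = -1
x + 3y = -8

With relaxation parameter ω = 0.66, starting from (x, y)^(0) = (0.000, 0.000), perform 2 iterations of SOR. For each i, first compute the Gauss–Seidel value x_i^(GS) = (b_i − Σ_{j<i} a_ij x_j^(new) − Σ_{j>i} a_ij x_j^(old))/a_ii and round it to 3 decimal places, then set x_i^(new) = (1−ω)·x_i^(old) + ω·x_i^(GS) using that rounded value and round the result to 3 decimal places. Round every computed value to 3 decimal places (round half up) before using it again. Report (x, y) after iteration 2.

Iteration 1:
  x: GS value = (-1 - (-4)·0.000) / (7) = -0.143;  x ← (1−ω)·0.000 + ω·-0.143 = -0.094
  y: GS value = (-8 - (1)·-0.094) / (3) = -2.635;  y ← (1−ω)·0.000 + ω·-2.635 = -1.739
Iteration 2:
  x: GS value = (-1 - (-4)·-1.739) / (7) = -1.137;  x ← (1−ω)·-0.094 + ω·-1.137 = -0.782
  y: GS value = (-8 - (1)·-0.782) / (3) = -2.406;  y ← (1−ω)·-1.739 + ω·-2.406 = -2.179

(-0.782, -2.179)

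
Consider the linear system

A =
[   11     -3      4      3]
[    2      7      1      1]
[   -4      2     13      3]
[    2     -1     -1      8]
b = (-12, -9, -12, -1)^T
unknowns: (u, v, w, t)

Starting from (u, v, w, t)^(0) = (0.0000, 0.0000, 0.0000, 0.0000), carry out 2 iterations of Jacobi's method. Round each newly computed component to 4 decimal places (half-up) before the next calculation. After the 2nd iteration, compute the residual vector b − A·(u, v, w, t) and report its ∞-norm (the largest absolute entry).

Iteration 1:
  u = (-12 - (-3)·0.0000 - (4)·0.0000 - (3)·0.0000) / (11) = -1.0909
  v = (-9 - (2)·0.0000 - (1)·0.0000 - (1)·0.0000) / (7) = -1.2857
  w = (-12 - (-4)·0.0000 - (2)·0.0000 - (3)·0.0000) / (13) = -0.9231
  t = (-1 - (2)·0.0000 - (-1)·0.0000 - (-1)·0.0000) / (8) = -0.1250
Iteration 2:
  u = (-12 - (-3)·-1.2857 - (4)·-0.9231 - (3)·-0.1250) / (11) = -1.0718
  v = (-9 - (2)·-1.0909 - (1)·-0.9231 - (1)·-0.1250) / (7) = -0.8243
  w = (-12 - (-4)·-1.0909 - (2)·-1.2857 - (3)·-0.1250) / (13) = -1.0321
  t = (-1 - (2)·-1.0909 - (-1)·-1.2857 - (-1)·-0.9231) / (8) = -0.1284
Residual b − A·x = (1.8305, 0.0742, -0.8361, 0.3144); ∞-norm = 1.8305

1.8305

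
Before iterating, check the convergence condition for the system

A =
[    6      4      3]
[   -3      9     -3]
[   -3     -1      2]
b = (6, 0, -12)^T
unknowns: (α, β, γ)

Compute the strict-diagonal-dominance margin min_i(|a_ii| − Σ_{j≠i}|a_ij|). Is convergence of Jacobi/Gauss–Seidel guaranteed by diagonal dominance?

row 1: |6| − (4+3) = -1
row 2: |9| − (3+3) = 3
row 3: |2| − (3+1) = -2
minimum over rows = -2 → not strictly diagonally dominant

-2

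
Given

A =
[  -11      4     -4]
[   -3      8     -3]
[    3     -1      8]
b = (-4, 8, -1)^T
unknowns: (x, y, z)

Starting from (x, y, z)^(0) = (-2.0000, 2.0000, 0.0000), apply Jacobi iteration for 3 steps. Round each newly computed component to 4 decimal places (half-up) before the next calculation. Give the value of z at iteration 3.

0.0410

Iteration 1:
  x = (-4 - (4)·2.0000 - (-4)·0.0000) / (-11) = 1.0909
  y = (8 - (-3)·-2.0000 - (-3)·0.0000) / (8) = 0.2500
  z = (-1 - (3)·-2.0000 - (-1)·2.0000) / (8) = 0.8750
Iteration 2:
  x = (-4 - (4)·0.2500 - (-4)·0.8750) / (-11) = 0.1364
  y = (8 - (-3)·1.0909 - (-3)·0.8750) / (8) = 1.7372
  z = (-1 - (3)·1.0909 - (-1)·0.2500) / (8) = -0.5028
Iteration 3:
  x = (-4 - (4)·1.7372 - (-4)·-0.5028) / (-11) = 1.1782
  y = (8 - (-3)·0.1364 - (-3)·-0.5028) / (8) = 0.8626
  z = (-1 - (3)·0.1364 - (-1)·1.7372) / (8) = 0.0410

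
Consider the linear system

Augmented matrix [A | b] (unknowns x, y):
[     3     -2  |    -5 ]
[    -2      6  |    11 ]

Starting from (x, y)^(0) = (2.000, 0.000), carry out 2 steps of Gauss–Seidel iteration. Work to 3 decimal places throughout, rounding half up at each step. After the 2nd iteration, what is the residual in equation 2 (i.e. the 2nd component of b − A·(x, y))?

Iteration 1:
  x = (-5 - (-2)·0.000) / (3) = -1.667
  y = (11 - (-2)·-1.667) / (6) = 1.278
Iteration 2:
  x = (-5 - (-2)·1.278) / (3) = -0.815
  y = (11 - (-2)·-0.815) / (6) = 1.562
Residual b − A·x = (0.569, -0.002)

-0.002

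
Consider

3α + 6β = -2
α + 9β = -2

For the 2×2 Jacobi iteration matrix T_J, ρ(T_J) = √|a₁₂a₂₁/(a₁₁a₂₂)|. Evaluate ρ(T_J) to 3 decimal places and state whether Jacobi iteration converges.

0.471

a₁₂a₂₁/(a₁₁a₂₂) = (6)·(1) / ((3)·(9)) = 0.222222
ρ = √|0.222222| = √0.222222 = 0.471
ρ < 1, so Jacobi converges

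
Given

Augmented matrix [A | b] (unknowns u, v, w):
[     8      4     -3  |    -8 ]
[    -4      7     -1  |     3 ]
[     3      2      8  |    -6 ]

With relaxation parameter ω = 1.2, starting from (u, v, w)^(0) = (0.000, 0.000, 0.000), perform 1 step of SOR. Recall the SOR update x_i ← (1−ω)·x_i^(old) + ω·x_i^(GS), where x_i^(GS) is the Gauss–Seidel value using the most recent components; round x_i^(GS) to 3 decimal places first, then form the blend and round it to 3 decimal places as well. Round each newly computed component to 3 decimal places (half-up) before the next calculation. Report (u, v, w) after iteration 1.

(-1.200, -0.308, -0.268)

Iteration 1:
  u: GS value = (-8 - (4)·0.000 - (-3)·0.000) / (8) = -1.000;  u ← (1−ω)·0.000 + ω·-1.000 = -1.200
  v: GS value = (3 - (-4)·-1.200 - (-1)·0.000) / (7) = -0.257;  v ← (1−ω)·0.000 + ω·-0.257 = -0.308
  w: GS value = (-6 - (3)·-1.200 - (2)·-0.308) / (8) = -0.223;  w ← (1−ω)·0.000 + ω·-0.223 = -0.268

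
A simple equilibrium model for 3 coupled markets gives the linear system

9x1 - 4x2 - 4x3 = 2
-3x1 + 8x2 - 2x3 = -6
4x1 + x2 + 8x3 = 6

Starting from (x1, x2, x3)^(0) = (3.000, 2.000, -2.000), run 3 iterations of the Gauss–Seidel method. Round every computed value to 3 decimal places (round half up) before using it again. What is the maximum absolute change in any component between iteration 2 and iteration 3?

Iteration 1:
  x1 = (2 - (-4)·2.000 - (-4)·-2.000) / (9) = 0.222
  x2 = (-6 - (-3)·0.222 - (-2)·-2.000) / (8) = -1.167
  x3 = (6 - (4)·0.222 - (1)·-1.167) / (8) = 0.785
Iteration 2:
  x1 = (2 - (-4)·-1.167 - (-4)·0.785) / (9) = 0.052
  x2 = (-6 - (-3)·0.052 - (-2)·0.785) / (8) = -0.534
  x3 = (6 - (4)·0.052 - (1)·-0.534) / (8) = 0.791
Iteration 3:
  x1 = (2 - (-4)·-0.534 - (-4)·0.791) / (9) = 0.336
  x2 = (-6 - (-3)·0.336 - (-2)·0.791) / (8) = -0.426
  x3 = (6 - (4)·0.336 - (1)·-0.426) / (8) = 0.635
Change: (0.284, 0.108, -0.156) → max |·| = 0.284

0.284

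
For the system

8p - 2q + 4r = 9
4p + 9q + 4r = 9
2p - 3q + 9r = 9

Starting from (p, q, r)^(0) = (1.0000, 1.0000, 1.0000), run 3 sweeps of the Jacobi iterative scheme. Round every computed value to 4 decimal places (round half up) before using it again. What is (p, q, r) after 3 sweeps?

Iteration 1:
  p = (9 - (-2)·1.0000 - (4)·1.0000) / (8) = 0.8750
  q = (9 - (4)·1.0000 - (4)·1.0000) / (9) = 0.1111
  r = (9 - (2)·1.0000 - (-3)·1.0000) / (9) = 1.1111
Iteration 2:
  p = (9 - (-2)·0.1111 - (4)·1.1111) / (8) = 0.5972
  q = (9 - (4)·0.8750 - (4)·1.1111) / (9) = 0.1173
  r = (9 - (2)·0.8750 - (-3)·0.1111) / (9) = 0.8426
Iteration 3:
  p = (9 - (-2)·0.1173 - (4)·0.8426) / (8) = 0.7330
  q = (9 - (4)·0.5972 - (4)·0.8426) / (9) = 0.3601
  r = (9 - (2)·0.5972 - (-3)·0.1173) / (9) = 0.9064

(0.7330, 0.3601, 0.9064)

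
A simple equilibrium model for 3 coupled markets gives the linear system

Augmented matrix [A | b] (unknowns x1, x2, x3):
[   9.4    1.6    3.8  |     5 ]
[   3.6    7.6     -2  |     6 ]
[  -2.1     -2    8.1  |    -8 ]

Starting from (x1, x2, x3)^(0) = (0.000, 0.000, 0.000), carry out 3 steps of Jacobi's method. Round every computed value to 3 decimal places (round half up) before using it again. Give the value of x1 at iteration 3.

Iteration 1:
  x1 = (5 - (1.6)·0.000 - (3.8)·0.000) / (9.4) = 0.532
  x2 = (6 - (3.6)·0.000 - (-2)·0.000) / (7.6) = 0.789
  x3 = (-8 - (-2.1)·0.000 - (-2)·0.000) / (8.1) = -0.988
Iteration 2:
  x1 = (5 - (1.6)·0.789 - (3.8)·-0.988) / (9.4) = 0.797
  x2 = (6 - (3.6)·0.532 - (-2)·-0.988) / (7.6) = 0.277
  x3 = (-8 - (-2.1)·0.532 - (-2)·0.789) / (8.1) = -0.655
Iteration 3:
  x1 = (5 - (1.6)·0.277 - (3.8)·-0.655) / (9.4) = 0.750
  x2 = (6 - (3.6)·0.797 - (-2)·-0.655) / (7.6) = 0.240
  x3 = (-8 - (-2.1)·0.797 - (-2)·0.277) / (8.1) = -0.713

0.750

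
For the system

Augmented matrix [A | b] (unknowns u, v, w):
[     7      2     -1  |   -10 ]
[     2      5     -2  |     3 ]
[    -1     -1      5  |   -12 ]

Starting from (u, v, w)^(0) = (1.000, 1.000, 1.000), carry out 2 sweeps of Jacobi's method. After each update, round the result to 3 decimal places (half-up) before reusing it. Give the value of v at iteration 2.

0.428

Iteration 1:
  u = (-10 - (2)·1.000 - (-1)·1.000) / (7) = -1.571
  v = (3 - (2)·1.000 - (-2)·1.000) / (5) = 0.600
  w = (-12 - (-1)·1.000 - (-1)·1.000) / (5) = -2.000
Iteration 2:
  u = (-10 - (2)·0.600 - (-1)·-2.000) / (7) = -1.886
  v = (3 - (2)·-1.571 - (-2)·-2.000) / (5) = 0.428
  w = (-12 - (-1)·-1.571 - (-1)·0.600) / (5) = -2.594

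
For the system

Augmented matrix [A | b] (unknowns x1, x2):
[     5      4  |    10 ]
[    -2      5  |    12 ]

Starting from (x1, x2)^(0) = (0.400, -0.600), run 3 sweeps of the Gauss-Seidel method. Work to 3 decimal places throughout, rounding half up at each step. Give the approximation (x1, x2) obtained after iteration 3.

Iteration 1:
  x1 = (10 - (4)·-0.600) / (5) = 2.480
  x2 = (12 - (-2)·2.480) / (5) = 3.392
Iteration 2:
  x1 = (10 - (4)·3.392) / (5) = -0.714
  x2 = (12 - (-2)·-0.714) / (5) = 2.114
Iteration 3:
  x1 = (10 - (4)·2.114) / (5) = 0.309
  x2 = (12 - (-2)·0.309) / (5) = 2.524

(0.309, 2.524)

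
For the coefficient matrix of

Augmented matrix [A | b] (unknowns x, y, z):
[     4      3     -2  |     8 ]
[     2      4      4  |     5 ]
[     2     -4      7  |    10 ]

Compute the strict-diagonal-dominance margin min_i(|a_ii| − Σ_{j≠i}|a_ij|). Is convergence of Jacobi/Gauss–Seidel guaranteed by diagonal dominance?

row 1: |4| − (3+2) = -1
row 2: |4| − (2+4) = -2
row 3: |7| − (2+4) = 1
minimum over rows = -2 → not strictly diagonally dominant

-2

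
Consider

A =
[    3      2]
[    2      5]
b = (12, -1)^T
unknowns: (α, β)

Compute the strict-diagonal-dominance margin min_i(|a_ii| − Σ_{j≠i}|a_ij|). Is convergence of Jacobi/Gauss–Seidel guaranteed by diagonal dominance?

1

row 1: |3| − (2) = 1
row 2: |5| − (2) = 3
minimum over rows = 1 → strictly diagonally dominant (convergence guaranteed)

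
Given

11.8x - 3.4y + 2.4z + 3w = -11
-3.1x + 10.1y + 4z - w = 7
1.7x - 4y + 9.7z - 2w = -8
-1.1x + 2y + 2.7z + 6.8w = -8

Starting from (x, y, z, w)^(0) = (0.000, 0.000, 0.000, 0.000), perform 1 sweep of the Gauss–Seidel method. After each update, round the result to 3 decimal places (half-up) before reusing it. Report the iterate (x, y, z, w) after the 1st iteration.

(-0.932, 0.407, -0.494, -1.251)

Iteration 1:
  x = (-11 - (-3.4)·0.000 - (2.4)·0.000 - (3)·0.000) / (11.8) = -0.932
  y = (7 - (-3.1)·-0.932 - (4)·0.000 - (-1)·0.000) / (10.1) = 0.407
  z = (-8 - (1.7)·-0.932 - (-4)·0.407 - (-2)·0.000) / (9.7) = -0.494
  w = (-8 - (-1.1)·-0.932 - (2)·0.407 - (2.7)·-0.494) / (6.8) = -1.251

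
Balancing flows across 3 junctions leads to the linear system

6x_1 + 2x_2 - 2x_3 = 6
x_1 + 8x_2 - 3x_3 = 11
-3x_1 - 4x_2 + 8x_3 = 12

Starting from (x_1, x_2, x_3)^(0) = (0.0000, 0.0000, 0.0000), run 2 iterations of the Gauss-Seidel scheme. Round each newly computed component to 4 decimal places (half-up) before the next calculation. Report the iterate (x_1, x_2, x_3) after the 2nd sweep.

(1.4167, 2.1354, 3.0990)

Iteration 1:
  x_1 = (6 - (2)·0.0000 - (-2)·0.0000) / (6) = 1.0000
  x_2 = (11 - (1)·1.0000 - (-3)·0.0000) / (8) = 1.2500
  x_3 = (12 - (-3)·1.0000 - (-4)·1.2500) / (8) = 2.5000
Iteration 2:
  x_1 = (6 - (2)·1.2500 - (-2)·2.5000) / (6) = 1.4167
  x_2 = (11 - (1)·1.4167 - (-3)·2.5000) / (8) = 2.1354
  x_3 = (12 - (-3)·1.4167 - (-4)·2.1354) / (8) = 3.0990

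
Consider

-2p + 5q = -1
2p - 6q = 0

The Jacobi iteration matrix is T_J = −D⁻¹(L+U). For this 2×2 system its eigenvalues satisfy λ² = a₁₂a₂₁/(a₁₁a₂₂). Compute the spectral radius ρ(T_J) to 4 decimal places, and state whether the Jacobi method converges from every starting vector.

a₁₂a₂₁/(a₁₁a₂₂) = (5)·(2) / ((-2)·(-6)) = 0.833333
ρ = √|0.833333| = √0.833333 = 0.9129
ρ < 1, so Jacobi converges

0.9129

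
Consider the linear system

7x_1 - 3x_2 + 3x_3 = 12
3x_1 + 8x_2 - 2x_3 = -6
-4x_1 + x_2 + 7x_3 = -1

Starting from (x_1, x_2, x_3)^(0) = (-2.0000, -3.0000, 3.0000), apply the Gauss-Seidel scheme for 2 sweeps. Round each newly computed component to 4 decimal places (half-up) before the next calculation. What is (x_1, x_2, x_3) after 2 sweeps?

(2.1428, -1.7232, 1.3278)

Iteration 1:
  x_1 = (12 - (-3)·-3.0000 - (3)·3.0000) / (7) = -0.8571
  x_2 = (-6 - (3)·-0.8571 - (-2)·3.0000) / (8) = 0.3214
  x_3 = (-1 - (-4)·-0.8571 - (1)·0.3214) / (7) = -0.6785
Iteration 2:
  x_1 = (12 - (-3)·0.3214 - (3)·-0.6785) / (7) = 2.1428
  x_2 = (-6 - (3)·2.1428 - (-2)·-0.6785) / (8) = -1.7232
  x_3 = (-1 - (-4)·2.1428 - (1)·-1.7232) / (7) = 1.3278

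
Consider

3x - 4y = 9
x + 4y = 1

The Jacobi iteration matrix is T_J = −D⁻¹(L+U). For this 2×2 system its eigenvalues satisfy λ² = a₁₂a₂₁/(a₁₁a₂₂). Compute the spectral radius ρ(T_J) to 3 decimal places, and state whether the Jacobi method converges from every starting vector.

0.577

a₁₂a₂₁/(a₁₁a₂₂) = (-4)·(1) / ((3)·(4)) = -0.333333
ρ = √|-0.333333| = √0.333333 = 0.577
ρ < 1, so Jacobi converges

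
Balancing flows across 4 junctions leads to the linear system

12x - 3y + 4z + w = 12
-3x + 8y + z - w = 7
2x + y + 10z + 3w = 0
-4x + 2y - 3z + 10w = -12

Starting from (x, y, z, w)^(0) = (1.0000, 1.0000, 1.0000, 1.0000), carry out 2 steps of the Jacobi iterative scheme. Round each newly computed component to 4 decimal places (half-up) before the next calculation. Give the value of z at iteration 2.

Iteration 1:
  x = (12 - (-3)·1.0000 - (4)·1.0000 - (1)·1.0000) / (12) = 0.8333
  y = (7 - (-3)·1.0000 - (1)·1.0000 - (-1)·1.0000) / (8) = 1.2500
  z = (0 - (2)·1.0000 - (1)·1.0000 - (3)·1.0000) / (10) = -0.6000
  w = (-12 - (-4)·1.0000 - (2)·1.0000 - (-3)·1.0000) / (10) = -0.7000
Iteration 2:
  x = (12 - (-3)·1.2500 - (4)·-0.6000 - (1)·-0.7000) / (12) = 1.5708
  y = (7 - (-3)·0.8333 - (1)·-0.6000 - (-1)·-0.7000) / (8) = 1.1750
  z = (0 - (2)·0.8333 - (1)·1.2500 - (3)·-0.7000) / (10) = -0.0817
  w = (-12 - (-4)·0.8333 - (2)·1.2500 - (-3)·-0.6000) / (10) = -1.2967

-0.0817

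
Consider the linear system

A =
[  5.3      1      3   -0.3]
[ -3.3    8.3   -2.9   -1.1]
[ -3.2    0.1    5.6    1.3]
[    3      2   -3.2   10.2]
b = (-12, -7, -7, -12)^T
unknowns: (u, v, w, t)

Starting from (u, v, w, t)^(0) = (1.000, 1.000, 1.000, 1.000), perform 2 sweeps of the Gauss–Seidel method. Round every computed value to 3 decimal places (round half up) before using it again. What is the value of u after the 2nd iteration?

-0.249

Iteration 1:
  u = (-12 - (1)·1.000 - (3)·1.000 - (-0.3)·1.000) / (5.3) = -2.962
  v = (-7 - (-3.3)·-2.962 - (-2.9)·1.000 - (-1.1)·1.000) / (8.3) = -1.539
  w = (-7 - (-3.2)·-2.962 - (0.1)·-1.539 - (1.3)·1.000) / (5.6) = -3.147
  t = (-12 - (3)·-2.962 - (2)·-1.539 - (-3.2)·-3.147) / (10.2) = -0.991
Iteration 2:
  u = (-12 - (1)·-1.539 - (3)·-3.147 - (-0.3)·-0.991) / (5.3) = -0.249
  v = (-7 - (-3.3)·-0.249 - (-2.9)·-3.147 - (-1.1)·-0.991) / (8.3) = -2.173
  w = (-7 - (-3.2)·-0.249 - (0.1)·-2.173 - (1.3)·-0.991) / (5.6) = -1.123
  t = (-12 - (3)·-0.249 - (2)·-2.173 - (-3.2)·-1.123) / (10.2) = -1.029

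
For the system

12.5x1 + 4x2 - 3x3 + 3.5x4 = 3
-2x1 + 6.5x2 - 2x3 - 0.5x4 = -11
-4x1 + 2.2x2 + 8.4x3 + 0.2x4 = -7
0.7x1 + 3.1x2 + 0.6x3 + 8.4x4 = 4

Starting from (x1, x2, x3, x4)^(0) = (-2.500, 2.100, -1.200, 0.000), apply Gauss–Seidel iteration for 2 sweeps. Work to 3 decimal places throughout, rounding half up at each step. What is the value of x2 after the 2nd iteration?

Iteration 1:
  x1 = (3 - (4)·2.100 - (-3)·-1.200 - (3.5)·0.000) / (12.5) = -0.720
  x2 = (-11 - (-2)·-0.720 - (-2)·-1.200 - (-0.5)·0.000) / (6.5) = -2.283
  x3 = (-7 - (-4)·-0.720 - (2.2)·-2.283 - (0.2)·0.000) / (8.4) = -0.578
  x4 = (4 - (0.7)·-0.720 - (3.1)·-2.283 - (0.6)·-0.578) / (8.4) = 1.420
Iteration 2:
  x1 = (3 - (4)·-2.283 - (-3)·-0.578 - (3.5)·1.420) / (12.5) = 0.434
  x2 = (-11 - (-2)·0.434 - (-2)·-0.578 - (-0.5)·1.420) / (6.5) = -1.627
  x3 = (-7 - (-4)·0.434 - (2.2)·-1.627 - (0.2)·1.420) / (8.4) = -0.234
  x4 = (4 - (0.7)·0.434 - (3.1)·-1.627 - (0.6)·-0.234) / (8.4) = 1.057

-1.627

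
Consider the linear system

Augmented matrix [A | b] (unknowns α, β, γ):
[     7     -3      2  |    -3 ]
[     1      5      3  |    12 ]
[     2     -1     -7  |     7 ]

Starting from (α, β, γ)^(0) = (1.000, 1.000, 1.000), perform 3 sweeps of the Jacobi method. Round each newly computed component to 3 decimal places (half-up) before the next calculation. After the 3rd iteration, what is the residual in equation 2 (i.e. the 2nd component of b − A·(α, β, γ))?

Iteration 1:
  α = (-3 - (-3)·1.000 - (2)·1.000) / (7) = -0.286
  β = (12 - (1)·1.000 - (3)·1.000) / (5) = 1.600
  γ = (7 - (2)·1.000 - (-1)·1.000) / (-7) = -0.857
Iteration 2:
  α = (-3 - (-3)·1.600 - (2)·-0.857) / (7) = 0.502
  β = (12 - (1)·-0.286 - (3)·-0.857) / (5) = 2.971
  γ = (7 - (2)·-0.286 - (-1)·1.600) / (-7) = -1.310
Iteration 3:
  α = (-3 - (-3)·2.971 - (2)·-1.310) / (7) = 1.219
  β = (12 - (1)·0.502 - (3)·-1.310) / (5) = 3.086
  γ = (7 - (2)·0.502 - (-1)·2.971) / (-7) = -1.281
Residual b − A·x = (0.287, -0.806, -1.319)

-0.806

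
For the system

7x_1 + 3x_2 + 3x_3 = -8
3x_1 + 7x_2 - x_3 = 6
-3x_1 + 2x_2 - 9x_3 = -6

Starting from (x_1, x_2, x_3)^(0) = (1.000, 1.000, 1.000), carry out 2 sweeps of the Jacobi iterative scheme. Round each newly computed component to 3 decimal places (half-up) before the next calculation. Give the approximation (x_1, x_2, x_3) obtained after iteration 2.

(-1.626, 1.794, 1.460)

Iteration 1:
  x_1 = (-8 - (3)·1.000 - (3)·1.000) / (7) = -2.000
  x_2 = (6 - (3)·1.000 - (-1)·1.000) / (7) = 0.571
  x_3 = (-6 - (-3)·1.000 - (2)·1.000) / (-9) = 0.556
Iteration 2:
  x_1 = (-8 - (3)·0.571 - (3)·0.556) / (7) = -1.626
  x_2 = (6 - (3)·-2.000 - (-1)·0.556) / (7) = 1.794
  x_3 = (-6 - (-3)·-2.000 - (2)·0.571) / (-9) = 1.460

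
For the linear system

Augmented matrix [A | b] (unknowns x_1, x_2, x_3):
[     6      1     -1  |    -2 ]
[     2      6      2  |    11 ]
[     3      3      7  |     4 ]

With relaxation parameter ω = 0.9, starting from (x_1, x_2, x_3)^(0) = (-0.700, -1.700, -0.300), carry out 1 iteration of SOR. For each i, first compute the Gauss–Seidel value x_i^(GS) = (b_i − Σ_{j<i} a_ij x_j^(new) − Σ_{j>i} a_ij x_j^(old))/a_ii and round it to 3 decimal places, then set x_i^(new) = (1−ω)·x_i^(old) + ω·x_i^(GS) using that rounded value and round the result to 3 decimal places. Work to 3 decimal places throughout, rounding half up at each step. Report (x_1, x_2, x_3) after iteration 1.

(-0.160, 1.618, -0.078)

Iteration 1:
  x_1: GS value = (-2 - (1)·-1.700 - (-1)·-0.300) / (6) = -0.100;  x_1 ← (1−ω)·-0.700 + ω·-0.100 = -0.160
  x_2: GS value = (11 - (2)·-0.160 - (2)·-0.300) / (6) = 1.987;  x_2 ← (1−ω)·-1.700 + ω·1.987 = 1.618
  x_3: GS value = (4 - (3)·-0.160 - (3)·1.618) / (7) = -0.053;  x_3 ← (1−ω)·-0.300 + ω·-0.053 = -0.078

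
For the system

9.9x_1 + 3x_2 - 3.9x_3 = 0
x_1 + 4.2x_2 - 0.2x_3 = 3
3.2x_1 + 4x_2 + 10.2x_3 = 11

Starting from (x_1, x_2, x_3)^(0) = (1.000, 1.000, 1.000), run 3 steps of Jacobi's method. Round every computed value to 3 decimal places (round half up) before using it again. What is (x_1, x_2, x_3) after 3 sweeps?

Iteration 1:
  x_1 = (0 - (3)·1.000 - (-3.9)·1.000) / (9.9) = 0.091
  x_2 = (3 - (1)·1.000 - (-0.2)·1.000) / (4.2) = 0.524
  x_3 = (11 - (3.2)·1.000 - (4)·1.000) / (10.2) = 0.373
Iteration 2:
  x_1 = (0 - (3)·0.524 - (-3.9)·0.373) / (9.9) = -0.012
  x_2 = (3 - (1)·0.091 - (-0.2)·0.373) / (4.2) = 0.710
  x_3 = (11 - (3.2)·0.091 - (4)·0.524) / (10.2) = 0.844
Iteration 3:
  x_1 = (0 - (3)·0.710 - (-3.9)·0.844) / (9.9) = 0.117
  x_2 = (3 - (1)·-0.012 - (-0.2)·0.844) / (4.2) = 0.757
  x_3 = (11 - (3.2)·-0.012 - (4)·0.710) / (10.2) = 0.804

(0.117, 0.757, 0.804)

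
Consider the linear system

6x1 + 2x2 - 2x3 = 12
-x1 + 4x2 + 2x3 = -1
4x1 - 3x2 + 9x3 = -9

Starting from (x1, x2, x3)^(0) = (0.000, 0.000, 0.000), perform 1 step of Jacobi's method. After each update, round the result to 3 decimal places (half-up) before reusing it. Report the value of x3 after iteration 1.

Iteration 1:
  x1 = (12 - (2)·0.000 - (-2)·0.000) / (6) = 2.000
  x2 = (-1 - (-1)·0.000 - (2)·0.000) / (4) = -0.250
  x3 = (-9 - (4)·0.000 - (-3)·0.000) / (9) = -1.000

-1.000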